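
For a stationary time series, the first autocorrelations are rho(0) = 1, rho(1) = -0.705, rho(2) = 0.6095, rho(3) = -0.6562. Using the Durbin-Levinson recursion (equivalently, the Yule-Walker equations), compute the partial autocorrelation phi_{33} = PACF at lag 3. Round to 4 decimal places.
\phi_{33} = -0.3452

The PACF at lag k is phi_{kk}, the last component of the solution
to the Yule-Walker system G_k phi = r_k where
  (G_k)_{ij} = rho(|i - j|), (r_k)_i = rho(i), i,j = 1..k.
Equivalently, Durbin-Levinson gives phi_{kk} iteratively:
  phi_{11} = rho(1)
  phi_{kk} = [rho(k) - sum_{j=1..k-1} phi_{k-1,j} rho(k-j)]
            / [1 - sum_{j=1..k-1} phi_{k-1,j} rho(j)],
  phi_{k,j} = phi_{k-1,j} - phi_{kk} phi_{k-1,k-j},  j = 1..k-1.
Step k = 1:
  phi_11 = rho(1) = -0.705.
Step k = 2:
  phi_22 = [rho(2) - phi_11 rho(1)] / [1 - phi_11 rho(1)] = [0.6095 - (-0.705)(-0.705)] / [1 - (-0.705)(-0.705)]
         = 0.112475 / 0.502975 = 0.223619.
  Update: phi_21 = phi_11 - phi_22 phi_11 = -0.705 - (0.223619)(-0.705) = -0.547348.
Step k = 3:
  phi_33 = [rho(3) - phi_21 rho(2) - phi_22 rho(1)] / [1 - phi_21 rho(1) - phi_22 rho(2)]
    numerator   = -0.6562 - (-0.547348)(0.6095) - (0.223619)(-0.705) = -0.1649395
    denominator = 1 - (-0.547348)(-0.705) - (0.223619)(0.6095) = 0.4778234
  phi_33 = -0.1649395 / 0.4778234 = -0.3452.
Therefore phi_{33} = -0.3452.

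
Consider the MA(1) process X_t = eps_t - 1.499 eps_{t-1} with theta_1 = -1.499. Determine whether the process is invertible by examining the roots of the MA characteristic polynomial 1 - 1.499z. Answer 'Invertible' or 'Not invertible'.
\text{Not invertible}

The MA(q) characteristic polynomial is P(z) = 1 - 1.499z.
Invertibility requires all roots to lie outside the unit circle, i.e. |z| > 1 for every root.
This is linear in z: 1 + (-1.499) z = 0  =>  z = -1/(-1.499) = 0.667111,  |z| = 0.667111.
Moduli of all roots: 0.6671.
All moduli strictly greater than 1? No.
Verdict: Not invertible.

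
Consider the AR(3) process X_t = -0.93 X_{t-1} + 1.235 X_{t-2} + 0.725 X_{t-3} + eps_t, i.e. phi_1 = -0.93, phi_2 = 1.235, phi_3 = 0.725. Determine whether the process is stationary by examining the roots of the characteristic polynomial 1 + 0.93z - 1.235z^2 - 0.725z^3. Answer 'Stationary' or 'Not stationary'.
\text{Not stationary}

The AR(p) characteristic polynomial is P(z) = 1 + 0.93z - 1.235z^2 - 0.725z^3.
Stationarity requires all roots to lie outside the unit circle, i.e. |z| > 1 for every root.
Degree 3: look for a simple real root z0 first, then factor out (1 - z/z0) and solve the remaining quadratic.
Testing z0 = -2: P(-2) = 1 + (0.93)(-2) + (-1.235)(-2)^2 + (-0.725)(-2)^3
  = 1 + (-1.86) + (-4.94) + (5.8) = 0.  So z_0 = -2 is a root, |z_0| = 2.
Divide out the factor (1 + 0.5 z) = (1 - z/z0) (since 1/z0 = -0.5):
  P(z) = (1 + 0.5 z)(1 + (0.43) z + (-1.45) z^2)
  [check: z-coef 0.43 - (-0.5) = 0.93; z^2-coef -1.45 - (-0.5)(0.43) = -1.235; z^3-coef -(-0.5)(-1.45) = -0.725.]
Remaining roots from the quadratic factor 1 + (0.43) z + (-1.45) z^2:
  Set 1 + (0.43) z + (-1.45) z^2 = 0, i.e. a z^2 + b z + c = 0 with a = -1.45, b = 0.43, c = 1.
  Discriminant D = b^2 - 4ac = (0.43)^2 - 4*(-1.45)*1 = 0.1849 - (-5.8) = 5.9849.
  D >= 0, so the roots are real: z = (-b +/- sqrt(D)) / (2a) = (-0.43 +/- 2.446406) / (-2.9).
    z_1 = (-0.43 + 2.446406) / (-2.9) = -0.6953,   |z_1| = 0.6953.
    z_2 = (-0.43 - 2.446406) / (-2.9) = 0.9919,   |z_2| = 0.9919.
Moduli of all roots: 2.0000, 0.6953, 0.9919.
All moduli strictly greater than 1? No.
Verdict: Not stationary.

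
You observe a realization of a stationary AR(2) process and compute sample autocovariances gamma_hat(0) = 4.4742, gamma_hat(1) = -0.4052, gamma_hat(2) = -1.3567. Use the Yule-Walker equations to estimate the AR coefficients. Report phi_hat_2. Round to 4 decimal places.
\hat\phi_{2} = -0.3140

The Yule-Walker equations for an AR(p) process read, in matrix form,
  Gamma_p phi = r_p,   with   (Gamma_p)_{ij} = gamma(|i - j|),
                       (r_p)_i = gamma(i),   i,j = 1..p.
Substitute the sample gammas (Toeplitz matrix and right-hand side of size 2):
  Gamma_p = [[4.4742, -0.4052], [-0.4052, 4.4742]]
  r_p     = [-0.4052, -1.3567]
Written out:
  4.4742 phi_1 - 0.4052 phi_2 = -0.4052
  -0.4052 phi_1 + 4.4742 phi_2 = -1.3567
Solve by Cramer's rule:
  det = gamma(0)^2 - gamma(1)^2 = (4.4742)^2 - (-0.4052)^2 = 20.01846564 - 0.16418704 = 19.8542786
  phi_hat_1 = [gamma(1) gamma(0) - gamma(1) gamma(2)] / det = [(-0.4052)(4.4742) - (-0.4052)(-1.3567)] / 19.8542786 = -2.36268068 / 19.8542786 = -0.119
  phi_hat_2 = [gamma(0) gamma(2) - gamma(1)^2] / det = [(4.4742)(-1.3567) - (-0.4052)^2] / 19.8542786 = -6.23433418 / 19.8542786 = -0.314
So phi_hat = [-0.1190, -0.3140].
Therefore phi_hat_2 = -0.3140.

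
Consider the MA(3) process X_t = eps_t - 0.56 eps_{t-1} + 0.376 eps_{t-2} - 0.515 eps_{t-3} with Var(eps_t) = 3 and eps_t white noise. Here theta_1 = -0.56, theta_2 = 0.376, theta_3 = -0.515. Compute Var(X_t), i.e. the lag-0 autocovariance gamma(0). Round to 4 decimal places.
\gamma(0) = 5.1606

For an MA(q) process X_t = eps_t + sum_i theta_i eps_{t-i} with
Var(eps_t) = sigma^2, the variance is
  gamma(0) = sigma^2 * (1 + sum_i theta_i^2).
  sum_i theta_i^2 = (-0.56)^2 + (0.376)^2 + (-0.515)^2 = 0.3136 + 0.141376 + 0.265225 = 0.720201.
  gamma(0) = 3 * (1 + 0.720201) = 3 * 1.720201 = 5.160603, which rounds to 5.1606.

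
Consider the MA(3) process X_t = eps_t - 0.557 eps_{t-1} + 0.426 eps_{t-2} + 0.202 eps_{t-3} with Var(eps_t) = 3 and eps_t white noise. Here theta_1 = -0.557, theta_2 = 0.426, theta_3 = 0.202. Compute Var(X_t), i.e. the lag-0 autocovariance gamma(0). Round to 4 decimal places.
\gamma(0) = 4.5976

For an MA(q) process X_t = eps_t + sum_i theta_i eps_{t-i} with
Var(eps_t) = sigma^2, the variance is
  gamma(0) = sigma^2 * (1 + sum_i theta_i^2).
  sum_i theta_i^2 = (-0.557)^2 + (0.426)^2 + (0.202)^2 = 0.310249 + 0.181476 + 0.040804 = 0.532529.
  gamma(0) = 3 * (1 + 0.532529) = 3 * 1.532529 = 4.597587, which rounds to 4.5976.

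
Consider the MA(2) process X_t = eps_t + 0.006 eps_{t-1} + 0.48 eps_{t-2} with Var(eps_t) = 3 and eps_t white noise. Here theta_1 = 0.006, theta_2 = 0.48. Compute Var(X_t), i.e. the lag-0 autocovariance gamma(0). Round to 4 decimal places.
\gamma(0) = 3.6913

For an MA(q) process X_t = eps_t + sum_i theta_i eps_{t-i} with
Var(eps_t) = sigma^2, the variance is
  gamma(0) = sigma^2 * (1 + sum_i theta_i^2).
  sum_i theta_i^2 = (0.006)^2 + (0.48)^2 = 0.000036 + 0.2304 = 0.230436.
  gamma(0) = 3 * (1 + 0.230436) = 3 * 1.230436 = 3.691308, which rounds to 3.6913.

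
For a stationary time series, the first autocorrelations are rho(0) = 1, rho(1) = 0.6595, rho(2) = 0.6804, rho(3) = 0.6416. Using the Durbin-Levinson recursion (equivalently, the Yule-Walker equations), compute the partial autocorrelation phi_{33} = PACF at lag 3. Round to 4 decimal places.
\phi_{33} = 0.2210

The PACF at lag k is phi_{kk}, the last component of the solution
to the Yule-Walker system G_k phi = r_k where
  (G_k)_{ij} = rho(|i - j|), (r_k)_i = rho(i), i,j = 1..k.
Equivalently, Durbin-Levinson gives phi_{kk} iteratively:
  phi_{11} = rho(1)
  phi_{kk} = [rho(k) - sum_{j=1..k-1} phi_{k-1,j} rho(k-j)]
            / [1 - sum_{j=1..k-1} phi_{k-1,j} rho(j)],
  phi_{k,j} = phi_{k-1,j} - phi_{kk} phi_{k-1,k-j},  j = 1..k-1.
Step k = 1:
  phi_11 = rho(1) = 0.6595.
Step k = 2:
  phi_22 = [rho(2) - phi_11 rho(1)] / [1 - phi_11 rho(1)] = [0.6804 - (0.6595)(0.6595)] / [1 - (0.6595)(0.6595)]
         = 0.24545975 / 0.56505975 = 0.434396.
  Update: phi_21 = phi_11 - phi_22 phi_11 = 0.6595 - (0.434396)(0.6595) = 0.373016.
Step k = 3:
  phi_33 = [rho(3) - phi_21 rho(2) - phi_22 rho(1)] / [1 - phi_21 rho(1) - phi_22 rho(2)]
    numerator   = 0.6416 - (0.373016)(0.6804) - (0.434396)(0.6595) = 0.10131584
    denominator = 1 - (0.373016)(0.6595) - (0.434396)(0.6804) = 0.45843299
  phi_33 = 0.10131584 / 0.45843299 = 0.221.
Therefore phi_{33} = 0.2210.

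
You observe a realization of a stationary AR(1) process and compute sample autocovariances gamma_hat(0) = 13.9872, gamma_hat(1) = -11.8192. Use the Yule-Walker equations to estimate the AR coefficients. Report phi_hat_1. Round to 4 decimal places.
\hat\phi_{1} = -0.8450

The Yule-Walker equations for an AR(p) process read, in matrix form,
  Gamma_p phi = r_p,   with   (Gamma_p)_{ij} = gamma(|i - j|),
                       (r_p)_i = gamma(i),   i,j = 1..p.
Substitute the sample gammas (Toeplitz matrix and right-hand side of size 1):
  Gamma_p = [[13.9872]]
  r_p     = [-11.8192]
With p = 1 this is the single equation gamma(0) phi_1 = gamma(1):
  phi_hat_1 = gamma(1) / gamma(0) = -11.8192 / 13.9872 = -0.8450.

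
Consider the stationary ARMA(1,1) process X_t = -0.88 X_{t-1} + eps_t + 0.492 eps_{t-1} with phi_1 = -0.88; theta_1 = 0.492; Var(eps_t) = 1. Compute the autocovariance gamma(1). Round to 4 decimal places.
\gamma(1) = -0.9752

Multiply the model equation by X_{t-k} and take expectations. With theta_0 = psi_0 = 1 and psi_j the MA(infinity) weights, this gives
  gamma(k) - sum_i phi_i gamma(k-i) = c_k,
  c_k = sigma^2 * sum_{j=k..q} theta_j psi_{j-k}   (c_k = 0 for k > q),
using gamma(-m) = gamma(m).
psi-weights needed (psi_j = theta_j + sum_i phi_i psi_{j-i}):
  psi_1 = theta_1 + phi_1 = 0.492 + (-0.88) = -0.388
Right-hand sides:
  c_0 = sigma^2 (1 + theta_1 psi_1) = 1 * (1 + (0.492)(-0.388)) = 1 * 0.809104 = 0.809104
  c_1 = sigma^2 theta_1 = 1 * (0.492) = 0.492
  c_2 = 0
Equations for k = 0 and k = 1 (AR order 1):
  gamma(0) = phi_1 gamma(1) + c_0
  gamma(1) = phi_1 gamma(0) + c_1
Substituting the second into the first: gamma(0) (1 - phi_1^2) = c_0 + phi_1 c_1, so
  gamma(0) = (c_0 + phi_1 c_1) / (1 - phi_1^2) = (0.809104 + (-0.88)(0.492)) / (1 - (-0.88)^2) = 0.376144 / 0.2256 = 1.667305.
  gamma(1) = phi_1 gamma(0) + c_1 = (-0.88)(1.667305) + (0.492) = -0.975228.
Therefore gamma(1) = -0.9752 (to 4 decimal places).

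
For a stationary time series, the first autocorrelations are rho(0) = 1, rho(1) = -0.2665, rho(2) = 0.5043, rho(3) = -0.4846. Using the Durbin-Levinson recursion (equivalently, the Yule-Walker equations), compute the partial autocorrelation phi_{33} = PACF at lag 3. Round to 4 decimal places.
\phi_{33} = -0.3970

The PACF at lag k is phi_{kk}, the last component of the solution
to the Yule-Walker system G_k phi = r_k where
  (G_k)_{ij} = rho(|i - j|), (r_k)_i = rho(i), i,j = 1..k.
Equivalently, Durbin-Levinson gives phi_{kk} iteratively:
  phi_{11} = rho(1)
  phi_{kk} = [rho(k) - sum_{j=1..k-1} phi_{k-1,j} rho(k-j)]
            / [1 - sum_{j=1..k-1} phi_{k-1,j} rho(j)],
  phi_{k,j} = phi_{k-1,j} - phi_{kk} phi_{k-1,k-j},  j = 1..k-1.
Step k = 1:
  phi_11 = rho(1) = -0.2665.
Step k = 2:
  phi_22 = [rho(2) - phi_11 rho(1)] / [1 - phi_11 rho(1)] = [0.5043 - (-0.2665)(-0.2665)] / [1 - (-0.2665)(-0.2665)]
         = 0.43327775 / 0.92897775 = 0.466403.
  Update: phi_21 = phi_11 - phi_22 phi_11 = -0.2665 - (0.466403)(-0.2665) = -0.142204.
Step k = 3:
  phi_33 = [rho(3) - phi_21 rho(2) - phi_22 rho(1)] / [1 - phi_21 rho(1) - phi_22 rho(2)]
    numerator   = -0.4846 - (-0.142204)(0.5043) - (0.466403)(-0.2665) = -0.28859036
    denominator = 1 - (-0.142204)(-0.2665) - (0.466403)(0.5043) = 0.72689583
  phi_33 = -0.28859036 / 0.72689583 = -0.397.
Therefore phi_{33} = -0.3970.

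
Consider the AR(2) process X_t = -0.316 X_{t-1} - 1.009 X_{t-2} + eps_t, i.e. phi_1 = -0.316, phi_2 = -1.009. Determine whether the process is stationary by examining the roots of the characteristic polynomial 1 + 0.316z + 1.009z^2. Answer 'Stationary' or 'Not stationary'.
\text{Not stationary}

The AR(p) characteristic polynomial is P(z) = 1 + 0.316z + 1.009z^2.
Stationarity requires all roots to lie outside the unit circle, i.e. |z| > 1 for every root.
Set 1 + (0.316) z + (1.009) z^2 = 0, i.e. a z^2 + b z + c = 0 with a = 1.009, b = 0.316, c = 1.
Discriminant D = b^2 - 4ac = (0.316)^2 - 4*(1.009)*1 = 0.099856 - (4.036) = -3.936144.
D < 0, so the roots are the complex-conjugate pair z = (-b +/- i sqrt(-D)) / (2a) = -0.1566 +/- 0.9831i.
For a conjugate pair |z|^2 = z * conj(z) = (product of roots) = c/a = 1/(1.009) = 0.99108, so |z| = sqrt(0.99108) = 0.9955 for both roots.
Moduli of all roots: 0.9955, 0.9955.
All moduli strictly greater than 1? No.
Verdict: Not stationary.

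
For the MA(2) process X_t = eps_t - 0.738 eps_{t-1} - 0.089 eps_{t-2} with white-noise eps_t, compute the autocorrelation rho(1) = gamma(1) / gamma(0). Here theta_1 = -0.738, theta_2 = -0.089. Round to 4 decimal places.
\rho(1) = -0.4330

For an MA(q) process with theta_0 = 1, the autocovariance is
  gamma(k) = sigma^2 * sum_{i=0..q-k} theta_i * theta_{i+k},
and rho(k) = gamma(k) / gamma(0). Sigma^2 cancels.
  numerator   = (1)*(-0.738) + (-0.738)*(-0.089) = -0.672318.
  denominator = (1)^2 + (-0.738)^2 + (-0.089)^2 = 1.552565.
  rho(1) = -0.672318 / 1.552565 = -0.4330.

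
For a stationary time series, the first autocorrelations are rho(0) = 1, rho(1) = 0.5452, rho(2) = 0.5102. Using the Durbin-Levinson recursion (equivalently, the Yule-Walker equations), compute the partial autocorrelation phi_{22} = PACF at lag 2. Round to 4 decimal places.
\phi_{22} = 0.3030

The PACF at lag k is phi_{kk}, the last component of the solution
to the Yule-Walker system G_k phi = r_k where
  (G_k)_{ij} = rho(|i - j|), (r_k)_i = rho(i), i,j = 1..k.
Equivalently, Durbin-Levinson gives phi_{kk} iteratively:
  phi_{11} = rho(1)
  phi_{kk} = [rho(k) - sum_{j=1..k-1} phi_{k-1,j} rho(k-j)]
            / [1 - sum_{j=1..k-1} phi_{k-1,j} rho(j)],
  phi_{k,j} = phi_{k-1,j} - phi_{kk} phi_{k-1,k-j},  j = 1..k-1.
Step k = 1:
  phi_11 = rho(1) = 0.5452.
Step k = 2:
  phi_22 = [rho(2) - phi_11 rho(1)] / [1 - phi_11 rho(1)] = [0.5102 - (0.5452)(0.5452)] / [1 - (0.5452)(0.5452)]
         = 0.21295696 / 0.70275696 = 0.303.
Therefore phi_{22} = 0.3030.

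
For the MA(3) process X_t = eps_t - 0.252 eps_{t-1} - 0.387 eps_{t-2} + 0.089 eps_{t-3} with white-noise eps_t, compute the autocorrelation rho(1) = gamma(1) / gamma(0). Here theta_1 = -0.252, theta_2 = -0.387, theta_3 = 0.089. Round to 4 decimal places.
\rho(1) = -0.1547

For an MA(q) process with theta_0 = 1, the autocovariance is
  gamma(k) = sigma^2 * sum_{i=0..q-k} theta_i * theta_{i+k},
and rho(k) = gamma(k) / gamma(0). Sigma^2 cancels.
  numerator   = (1)*(-0.252) + (-0.252)*(-0.387) + (-0.387)*(0.089) = -0.188919.
  denominator = (1)^2 + (-0.252)^2 + (-0.387)^2 + (0.089)^2 = 1.221194.
  rho(1) = -0.188919 / 1.221194 = -0.1547.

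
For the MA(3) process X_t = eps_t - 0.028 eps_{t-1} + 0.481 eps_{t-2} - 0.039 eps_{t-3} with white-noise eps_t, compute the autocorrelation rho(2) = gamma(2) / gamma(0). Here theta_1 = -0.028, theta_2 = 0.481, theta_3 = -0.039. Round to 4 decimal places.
\rho(2) = 0.3908

For an MA(q) process with theta_0 = 1, the autocovariance is
  gamma(k) = sigma^2 * sum_{i=0..q-k} theta_i * theta_{i+k},
and rho(k) = gamma(k) / gamma(0). Sigma^2 cancels.
  numerator   = (1)*(0.481) + (-0.028)*(-0.039) = 0.482092.
  denominator = (1)^2 + (-0.028)^2 + (0.481)^2 + (-0.039)^2 = 1.233666.
  rho(2) = 0.482092 / 1.233666 = 0.3908.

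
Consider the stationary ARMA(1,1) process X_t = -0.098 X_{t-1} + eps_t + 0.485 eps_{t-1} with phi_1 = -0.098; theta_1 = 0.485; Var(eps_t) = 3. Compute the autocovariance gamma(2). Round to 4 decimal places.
\gamma(2) = -0.1094

Multiply the model equation by X_{t-k} and take expectations. With theta_0 = psi_0 = 1 and psi_j the MA(infinity) weights, this gives
  gamma(k) - sum_i phi_i gamma(k-i) = c_k,
  c_k = sigma^2 * sum_{j=k..q} theta_j psi_{j-k}   (c_k = 0 for k > q),
using gamma(-m) = gamma(m).
psi-weights needed (psi_j = theta_j + sum_i phi_i psi_{j-i}):
  psi_1 = theta_1 + phi_1 = 0.485 + (-0.098) = 0.387
Right-hand sides:
  c_0 = sigma^2 (1 + theta_1 psi_1) = 3 * (1 + (0.485)(0.387)) = 3 * 1.187695 = 3.563085
  c_1 = sigma^2 theta_1 = 3 * (0.485) = 1.455
  c_2 = 0
Equations for k = 0 and k = 1 (AR order 1):
  gamma(0) = phi_1 gamma(1) + c_0
  gamma(1) = phi_1 gamma(0) + c_1
Substituting the second into the first: gamma(0) (1 - phi_1^2) = c_0 + phi_1 c_1, so
  gamma(0) = (c_0 + phi_1 c_1) / (1 - phi_1^2) = (3.563085 + (-0.098)(1.455)) / (1 - (-0.098)^2) = 3.420495 / 0.990396 = 3.453664.
  gamma(1) = phi_1 gamma(0) + c_1 = (-0.098)(3.453664) + (1.455) = 1.116541.
For k = 2 (> q): gamma(2) = phi_1 gamma(1) = (-0.098)(1.116541) = -0.109421.
Therefore gamma(2) = -0.1094 (to 4 decimal places).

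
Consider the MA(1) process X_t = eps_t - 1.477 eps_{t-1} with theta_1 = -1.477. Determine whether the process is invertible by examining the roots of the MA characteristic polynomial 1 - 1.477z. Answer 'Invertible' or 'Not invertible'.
\text{Not invertible}

The MA(q) characteristic polynomial is P(z) = 1 - 1.477z.
Invertibility requires all roots to lie outside the unit circle, i.e. |z| > 1 for every root.
This is linear in z: 1 + (-1.477) z = 0  =>  z = -1/(-1.477) = 0.677048,  |z| = 0.677048.
Moduli of all roots: 0.6770.
All moduli strictly greater than 1? No.
Verdict: Not invertible.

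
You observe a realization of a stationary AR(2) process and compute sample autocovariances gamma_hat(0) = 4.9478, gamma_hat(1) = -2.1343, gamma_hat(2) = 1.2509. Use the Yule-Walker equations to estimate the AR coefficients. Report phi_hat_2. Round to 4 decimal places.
\hat\phi_{2} = 0.0820

The Yule-Walker equations for an AR(p) process read, in matrix form,
  Gamma_p phi = r_p,   with   (Gamma_p)_{ij} = gamma(|i - j|),
                       (r_p)_i = gamma(i),   i,j = 1..p.
Substitute the sample gammas (Toeplitz matrix and right-hand side of size 2):
  Gamma_p = [[4.9478, -2.1343], [-2.1343, 4.9478]]
  r_p     = [-2.1343, 1.2509]
Written out:
  4.9478 phi_1 - 2.1343 phi_2 = -2.1343
  -2.1343 phi_1 + 4.9478 phi_2 = 1.2509
Solve by Cramer's rule:
  det = gamma(0)^2 - gamma(1)^2 = (4.9478)^2 - (-2.1343)^2 = 24.48072484 - 4.55523649 = 19.92548835
  phi_hat_1 = [gamma(1) gamma(0) - gamma(1) gamma(2)] / det = [(-2.1343)(4.9478) - (-2.1343)(1.2509)] / 19.92548835 = -7.89029367 / 19.92548835 = -0.396
  phi_hat_2 = [gamma(0) gamma(2) - gamma(1)^2] / det = [(4.9478)(1.2509) - (-2.1343)^2] / 19.92548835 = 1.63396653 / 19.92548835 = 0.082
So phi_hat = [-0.3960, 0.0820].
Therefore phi_hat_2 = 0.0820.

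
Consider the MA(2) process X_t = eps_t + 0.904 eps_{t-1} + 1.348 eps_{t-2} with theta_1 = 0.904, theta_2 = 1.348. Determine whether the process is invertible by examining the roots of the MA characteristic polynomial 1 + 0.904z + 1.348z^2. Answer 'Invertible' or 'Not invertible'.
\text{Not invertible}

The MA(q) characteristic polynomial is P(z) = 1 + 0.904z + 1.348z^2.
Invertibility requires all roots to lie outside the unit circle, i.e. |z| > 1 for every root.
Set 1 + (0.904) z + (1.348) z^2 = 0, i.e. a z^2 + b z + c = 0 with a = 1.348, b = 0.904, c = 1.
Discriminant D = b^2 - 4ac = (0.904)^2 - 4*(1.348)*1 = 0.817216 - (5.392) = -4.574784.
D < 0, so the roots are the complex-conjugate pair z = (-b +/- i sqrt(-D)) / (2a) = -0.3353 +/- 0.7934i.
For a conjugate pair |z|^2 = z * conj(z) = (product of roots) = c/a = 1/(1.348) = 0.74184, so |z| = sqrt(0.74184) = 0.8613 for both roots.
Moduli of all roots: 0.8613, 0.8613.
All moduli strictly greater than 1? No.
Verdict: Not invertible.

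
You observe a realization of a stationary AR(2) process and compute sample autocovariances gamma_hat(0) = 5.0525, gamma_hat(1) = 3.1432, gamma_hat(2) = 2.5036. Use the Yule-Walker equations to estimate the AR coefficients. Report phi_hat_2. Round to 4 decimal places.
\hat\phi_{2} = 0.1770

The Yule-Walker equations for an AR(p) process read, in matrix form,
  Gamma_p phi = r_p,   with   (Gamma_p)_{ij} = gamma(|i - j|),
                       (r_p)_i = gamma(i),   i,j = 1..p.
Substitute the sample gammas (Toeplitz matrix and right-hand side of size 2):
  Gamma_p = [[5.0525, 3.1432], [3.1432, 5.0525]]
  r_p     = [3.1432, 2.5036]
Written out:
  5.0525 phi_1 + 3.1432 phi_2 = 3.1432
  3.1432 phi_1 + 5.0525 phi_2 = 2.5036
Solve by Cramer's rule:
  det = gamma(0)^2 - gamma(1)^2 = (5.0525)^2 - (3.1432)^2 = 25.52775625 - 9.87970624 = 15.64805001
  phi_hat_1 = [gamma(1) gamma(0) - gamma(1) gamma(2)] / det = [(3.1432)(5.0525) - (3.1432)(2.5036)] / 15.64805001 = 8.01170248 / 15.64805001 = 0.512
  phi_hat_2 = [gamma(0) gamma(2) - gamma(1)^2] / det = [(5.0525)(2.5036) - (3.1432)^2] / 15.64805001 = 2.76973276 / 15.64805001 = 0.177
So phi_hat = [0.5120, 0.1770].
Therefore phi_hat_2 = 0.1770.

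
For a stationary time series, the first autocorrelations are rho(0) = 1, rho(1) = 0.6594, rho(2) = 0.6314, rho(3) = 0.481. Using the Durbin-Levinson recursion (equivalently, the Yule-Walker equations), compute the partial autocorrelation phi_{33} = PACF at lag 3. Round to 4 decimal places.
\phi_{33} = -0.0400

The PACF at lag k is phi_{kk}, the last component of the solution
to the Yule-Walker system G_k phi = r_k where
  (G_k)_{ij} = rho(|i - j|), (r_k)_i = rho(i), i,j = 1..k.
Equivalently, Durbin-Levinson gives phi_{kk} iteratively:
  phi_{11} = rho(1)
  phi_{kk} = [rho(k) - sum_{j=1..k-1} phi_{k-1,j} rho(k-j)]
            / [1 - sum_{j=1..k-1} phi_{k-1,j} rho(j)],
  phi_{k,j} = phi_{k-1,j} - phi_{kk} phi_{k-1,k-j},  j = 1..k-1.
Step k = 1:
  phi_11 = rho(1) = 0.6594.
Step k = 2:
  phi_22 = [rho(2) - phi_11 rho(1)] / [1 - phi_11 rho(1)] = [0.6314 - (0.6594)(0.6594)] / [1 - (0.6594)(0.6594)]
         = 0.19659164 / 0.56519164 = 0.347832.
  Update: phi_21 = phi_11 - phi_22 phi_11 = 0.6594 - (0.347832)(0.6594) = 0.43004.
Step k = 3:
  phi_33 = [rho(3) - phi_21 rho(2) - phi_22 rho(1)] / [1 - phi_21 rho(1) - phi_22 rho(2)]
    numerator   = 0.481 - (0.43004)(0.6314) - (0.347832)(0.6594) = -0.01988737
    denominator = 1 - (0.43004)(0.6594) - (0.347832)(0.6314) = 0.49681081
  phi_33 = -0.01988737 / 0.49681081 = -0.04.
Therefore phi_{33} = -0.0400.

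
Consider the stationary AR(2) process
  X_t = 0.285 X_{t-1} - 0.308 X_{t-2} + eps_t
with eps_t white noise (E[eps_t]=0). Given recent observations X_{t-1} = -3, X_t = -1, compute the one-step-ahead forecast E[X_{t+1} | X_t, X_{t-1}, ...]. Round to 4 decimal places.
E[X_{t+1} \mid \mathcal F_t] = 0.6390

For an AR(p) model X_t = c + sum_i phi_i X_{t-i} + eps_t, the
one-step-ahead conditional mean is
  E[X_{t+1} | X_t, ...] = c + sum_i phi_i X_{t+1-i}.
Substitute known values:
  E[X_{t+1} | ...] = (0.285) * (-1) + (-0.308) * (-3)
                   = 0.6390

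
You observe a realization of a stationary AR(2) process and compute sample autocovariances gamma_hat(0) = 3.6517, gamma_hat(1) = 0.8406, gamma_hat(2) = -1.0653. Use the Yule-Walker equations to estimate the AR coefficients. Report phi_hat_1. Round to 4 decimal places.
\hat\phi_{1} = 0.3140

The Yule-Walker equations for an AR(p) process read, in matrix form,
  Gamma_p phi = r_p,   with   (Gamma_p)_{ij} = gamma(|i - j|),
                       (r_p)_i = gamma(i),   i,j = 1..p.
Substitute the sample gammas (Toeplitz matrix and right-hand side of size 2):
  Gamma_p = [[3.6517, 0.8406], [0.8406, 3.6517]]
  r_p     = [0.8406, -1.0653]
Written out:
  3.6517 phi_1 + 0.8406 phi_2 = 0.8406
  0.8406 phi_1 + 3.6517 phi_2 = -1.0653
Solve by Cramer's rule:
  det = gamma(0)^2 - gamma(1)^2 = (3.6517)^2 - (0.8406)^2 = 13.33491289 - 0.70660836 = 12.62830453
  phi_hat_1 = [gamma(1) gamma(0) - gamma(1) gamma(2)] / det = [(0.8406)(3.6517) - (0.8406)(-1.0653)] / 12.62830453 = 3.9651102 / 12.62830453 = 0.314
  phi_hat_2 = [gamma(0) gamma(2) - gamma(1)^2] / det = [(3.6517)(-1.0653) - (0.8406)^2] / 12.62830453 = -4.59676437 / 12.62830453 = -0.364
So phi_hat = [0.3140, -0.3640].
Therefore phi_hat_1 = 0.3140.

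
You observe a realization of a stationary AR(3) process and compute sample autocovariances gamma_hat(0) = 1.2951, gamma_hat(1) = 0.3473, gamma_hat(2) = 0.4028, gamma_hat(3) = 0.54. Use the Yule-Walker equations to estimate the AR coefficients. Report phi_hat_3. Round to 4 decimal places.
\hat\phi_{3} = 0.3300

The Yule-Walker equations for an AR(p) process read, in matrix form,
  Gamma_p phi = r_p,   with   (Gamma_p)_{ij} = gamma(|i - j|),
                       (r_p)_i = gamma(i),   i,j = 1..p.
Substitute the sample gammas (Toeplitz matrix and right-hand side of size 3):
  Gamma_p = [[1.2951, 0.3473, 0.4028], [0.3473, 1.2951, 0.3473], [0.4028, 0.3473, 1.2951]]
  r_p     = [0.3473, 0.4028, 0.54]
Written out (R1..R3):
  (R1) 1.2951 phi_1 + 0.3473 phi_2 + 0.4028 phi_3 = 0.3473
  (R2) 0.3473 phi_1 + 1.2951 phi_2 + 0.3473 phi_3 = 0.4028
  (R3) 0.4028 phi_1 + 0.3473 phi_2 + 1.2951 phi_3 = 0.54
Gaussian elimination:
  R2 <- R2 - (0.3473/1.2951) R1 = R2 - (0.268165) R1:  1.201966 phi_2 + 0.239283 phi_3 = 0.309666
  R3 <- R3 - (0.4028/1.2951) R1 = R3 - (0.311018) R1:  0.239283 phi_2 + 1.169822 phi_3 = 0.431983
  R3 <- R3 - (0.239283/1.201966) R2 = R3 - (0.199077) R2:  1.122186 phi_3 = 0.370336
Back-substitution:
  phi_hat_3 = 0.370336 / 1.122186 = 0.330013
  phi_hat_2 = (0.309666 - (0.239283)(0.330013)) / 1.201966 = 0.191935
  phi_hat_1 = (0.3473 - (0.3473)(0.191935) - (0.4028)(0.330013)) / 1.2951 = 0.114054
So phi_hat = [0.1141, 0.1919, 0.3300].
Therefore phi_hat_3 = 0.3300.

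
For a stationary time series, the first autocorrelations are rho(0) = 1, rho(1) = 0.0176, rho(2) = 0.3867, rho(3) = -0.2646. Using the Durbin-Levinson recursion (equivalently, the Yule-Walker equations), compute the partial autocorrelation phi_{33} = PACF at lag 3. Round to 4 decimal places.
\phi_{33} = -0.3241

The PACF at lag k is phi_{kk}, the last component of the solution
to the Yule-Walker system G_k phi = r_k where
  (G_k)_{ij} = rho(|i - j|), (r_k)_i = rho(i), i,j = 1..k.
Equivalently, Durbin-Levinson gives phi_{kk} iteratively:
  phi_{11} = rho(1)
  phi_{kk} = [rho(k) - sum_{j=1..k-1} phi_{k-1,j} rho(k-j)]
            / [1 - sum_{j=1..k-1} phi_{k-1,j} rho(j)],
  phi_{k,j} = phi_{k-1,j} - phi_{kk} phi_{k-1,k-j},  j = 1..k-1.
Step k = 1:
  phi_11 = rho(1) = 0.0176.
Step k = 2:
  phi_22 = [rho(2) - phi_11 rho(1)] / [1 - phi_11 rho(1)] = [0.3867 - (0.0176)(0.0176)] / [1 - (0.0176)(0.0176)]
         = 0.38639024 / 0.99969024 = 0.38651.
  Update: phi_21 = phi_11 - phi_22 phi_11 = 0.0176 - (0.38651)(0.0176) = 0.010797.
Step k = 3:
  phi_33 = [rho(3) - phi_21 rho(2) - phi_22 rho(1)] / [1 - phi_21 rho(1) - phi_22 rho(2)]
    numerator   = -0.2646 - (0.010797)(0.3867) - (0.38651)(0.0176) = -0.27557794
    denominator = 1 - (0.010797)(0.0176) - (0.38651)(0.3867) = 0.85034656
  phi_33 = -0.27557794 / 0.85034656 = -0.3241.
Therefore phi_{33} = -0.3241.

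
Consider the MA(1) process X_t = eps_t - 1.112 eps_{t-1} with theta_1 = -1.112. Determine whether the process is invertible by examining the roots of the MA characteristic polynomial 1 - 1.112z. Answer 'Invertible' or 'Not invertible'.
\text{Not invertible}

The MA(q) characteristic polynomial is P(z) = 1 - 1.112z.
Invertibility requires all roots to lie outside the unit circle, i.e. |z| > 1 for every root.
This is linear in z: 1 + (-1.112) z = 0  =>  z = -1/(-1.112) = 0.899281,  |z| = 0.899281.
Moduli of all roots: 0.8993.
All moduli strictly greater than 1? No.
Verdict: Not invertible.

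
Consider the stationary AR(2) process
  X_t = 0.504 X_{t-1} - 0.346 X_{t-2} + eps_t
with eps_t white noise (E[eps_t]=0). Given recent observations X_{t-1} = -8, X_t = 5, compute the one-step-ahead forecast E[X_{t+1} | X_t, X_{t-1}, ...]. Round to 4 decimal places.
E[X_{t+1} \mid \mathcal F_t] = 5.2880

For an AR(p) model X_t = c + sum_i phi_i X_{t-i} + eps_t, the
one-step-ahead conditional mean is
  E[X_{t+1} | X_t, ...] = c + sum_i phi_i X_{t+1-i}.
Substitute known values:
  E[X_{t+1} | ...] = (0.504) * (5) + (-0.346) * (-8)
                   = 5.2880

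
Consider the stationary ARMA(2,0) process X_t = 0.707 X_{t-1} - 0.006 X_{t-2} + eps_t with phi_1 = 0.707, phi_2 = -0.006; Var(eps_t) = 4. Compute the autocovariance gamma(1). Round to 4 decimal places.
\gamma(1) = 5.5547

Multiply the model equation by X_{t-k} and take expectations. With theta_0 = psi_0 = 1 and psi_j the MA(infinity) weights, this gives
  gamma(k) - sum_i phi_i gamma(k-i) = c_k,
  c_k = sigma^2 * sum_{j=k..q} theta_j psi_{j-k}   (c_k = 0 for k > q),
using gamma(-m) = gamma(m).
Pure AR (q = 0): c_0 = sigma^2 = 4, c_k = 0 for k >= 1.
Equations for k = 0, 1, 2 (AR order 2, c_2 = 0):
  (E0) gamma(0) = phi_1 gamma(1) + phi_2 gamma(2) + c_0
  (E1) gamma(1) = phi_1 gamma(0) + phi_2 gamma(1) + c_1
  (E2) gamma(2) = phi_1 gamma(1) + phi_2 gamma(0)
From (E1): gamma(1) = A gamma(0) + B with
  A = phi_1 / (1 - phi_2) = 0.707 / 1.006 = 0.702783,   B = c_1 / (1 - phi_2) = 0 / 1.006 = 0.
Insert (E2) into (E0): gamma(0) (1 - phi_2^2) = phi_1 (1 + phi_2) gamma(1) + c_0.
  phi_1 (1 + phi_2) = (0.707)(0.994) = 0.702758,   1 - phi_2^2 = 0.999964.
Replace gamma(1) by A gamma(0) + B and collect gamma(0):
  gamma(0) [0.999964 - (0.702758)(0.702783)] = c_0 = 4
  gamma(0) * 0.506077 = 4
  gamma(0) = 4 / 0.506077 = 7.903929.
  gamma(1) = A gamma(0) = (0.702783)(7.903929) = 5.554749.
Therefore gamma(1) = 5.5547 (to 4 decimal places).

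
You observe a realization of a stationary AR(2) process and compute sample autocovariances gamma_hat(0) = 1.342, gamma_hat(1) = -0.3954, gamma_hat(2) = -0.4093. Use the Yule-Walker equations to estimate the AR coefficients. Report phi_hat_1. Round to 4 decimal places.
\hat\phi_{1} = -0.4210

The Yule-Walker equations for an AR(p) process read, in matrix form,
  Gamma_p phi = r_p,   with   (Gamma_p)_{ij} = gamma(|i - j|),
                       (r_p)_i = gamma(i),   i,j = 1..p.
Substitute the sample gammas (Toeplitz matrix and right-hand side of size 2):
  Gamma_p = [[1.342, -0.3954], [-0.3954, 1.342]]
  r_p     = [-0.3954, -0.4093]
Written out:
  1.342 phi_1 - 0.3954 phi_2 = -0.3954
  -0.3954 phi_1 + 1.342 phi_2 = -0.4093
Solve by Cramer's rule:
  det = gamma(0)^2 - gamma(1)^2 = (1.342)^2 - (-0.3954)^2 = 1.800964 - 0.15634116 = 1.64462284
  phi_hat_1 = [gamma(1) gamma(0) - gamma(1) gamma(2)] / det = [(-0.3954)(1.342) - (-0.3954)(-0.4093)] / 1.64462284 = -0.69246402 / 1.64462284 = -0.421
  phi_hat_2 = [gamma(0) gamma(2) - gamma(1)^2] / det = [(1.342)(-0.4093) - (-0.3954)^2] / 1.64462284 = -0.70562176 / 1.64462284 = -0.429
So phi_hat = [-0.4210, -0.4290].
Therefore phi_hat_1 = -0.4210.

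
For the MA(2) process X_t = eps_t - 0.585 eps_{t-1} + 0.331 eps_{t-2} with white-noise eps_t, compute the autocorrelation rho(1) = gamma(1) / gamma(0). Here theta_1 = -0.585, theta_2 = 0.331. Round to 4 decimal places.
\rho(1) = -0.5363

For an MA(q) process with theta_0 = 1, the autocovariance is
  gamma(k) = sigma^2 * sum_{i=0..q-k} theta_i * theta_{i+k},
and rho(k) = gamma(k) / gamma(0). Sigma^2 cancels.
  numerator   = (1)*(-0.585) + (-0.585)*(0.331) = -0.778635.
  denominator = (1)^2 + (-0.585)^2 + (0.331)^2 = 1.451786.
  rho(1) = -0.778635 / 1.451786 = -0.5363.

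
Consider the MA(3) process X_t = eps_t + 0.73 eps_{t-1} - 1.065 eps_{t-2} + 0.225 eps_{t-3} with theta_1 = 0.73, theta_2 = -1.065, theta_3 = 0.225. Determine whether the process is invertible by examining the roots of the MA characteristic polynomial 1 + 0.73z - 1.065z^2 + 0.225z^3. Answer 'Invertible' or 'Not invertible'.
\text{Not invertible}

The MA(q) characteristic polynomial is P(z) = 1 + 0.73z - 1.065z^2 + 0.225z^3.
Invertibility requires all roots to lie outside the unit circle, i.e. |z| > 1 for every root.
Degree 3: look for a simple real root z0 first, then factor out (1 - z/z0) and solve the remaining quadratic.
Testing z0 = 2: P(2) = 1 + (0.73)(2) + (-1.065)(2)^2 + (0.225)(2)^3
  = 1 + (1.46) + (-4.26) + (1.8) = 0.  So z_0 = 2 is a root, |z_0| = 2.
Divide out the factor (1 - 0.5 z) = (1 - z/z0) (since 1/z0 = 0.5):
  P(z) = (1 - 0.5 z)(1 + (1.23) z + (-0.45) z^2)
  [check: z-coef 1.23 - (0.5) = 0.73; z^2-coef -0.45 - (0.5)(1.23) = -1.065; z^3-coef -(0.5)(-0.45) = 0.225.]
Remaining roots from the quadratic factor 1 + (1.23) z + (-0.45) z^2:
  Set 1 + (1.23) z + (-0.45) z^2 = 0, i.e. a z^2 + b z + c = 0 with a = -0.45, b = 1.23, c = 1.
  Discriminant D = b^2 - 4ac = (1.23)^2 - 4*(-0.45)*1 = 1.5129 - (-1.8) = 3.3129.
  D >= 0, so the roots are real: z = (-b +/- sqrt(D)) / (2a) = (-1.23 +/- 1.820137) / (-0.9).
    z_1 = (-1.23 + 1.820137) / (-0.9) = -0.6557,   |z_1| = 0.6557.
    z_2 = (-1.23 - 1.820137) / (-0.9) = 3.389,   |z_2| = 3.389.
Moduli of all roots: 2.0000, 0.6557, 3.3890.
All moduli strictly greater than 1? No.
Verdict: Not invertible.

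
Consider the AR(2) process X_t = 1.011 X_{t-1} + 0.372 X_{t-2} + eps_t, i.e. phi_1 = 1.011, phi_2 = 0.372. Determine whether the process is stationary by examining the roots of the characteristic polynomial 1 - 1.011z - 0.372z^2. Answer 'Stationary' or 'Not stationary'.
\text{Not stationary}

The AR(p) characteristic polynomial is P(z) = 1 - 1.011z - 0.372z^2.
Stationarity requires all roots to lie outside the unit circle, i.e. |z| > 1 for every root.
Set 1 + (-1.011) z + (-0.372) z^2 = 0, i.e. a z^2 + b z + c = 0 with a = -0.372, b = -1.011, c = 1.
Discriminant D = b^2 - 4ac = (-1.011)^2 - 4*(-0.372)*1 = 1.022121 - (-1.488) = 2.510121.
D >= 0, so the roots are real: z = (-b +/- sqrt(D)) / (2a) = (1.011 +/- 1.584336) / (-0.744).
  z_1 = (1.011 + 1.584336) / (-0.744) = -3.4884,   |z_1| = 3.4884.
  z_2 = (1.011 - 1.584336) / (-0.744) = 0.7706,   |z_2| = 0.7706.
Moduli of all roots: 3.4884, 0.7706.
All moduli strictly greater than 1? No.
Verdict: Not stationary.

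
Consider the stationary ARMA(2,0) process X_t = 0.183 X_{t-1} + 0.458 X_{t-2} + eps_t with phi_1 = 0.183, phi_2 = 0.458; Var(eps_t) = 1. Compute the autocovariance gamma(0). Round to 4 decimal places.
\gamma(0) = 1.4283

Multiply the model equation by X_{t-k} and take expectations. With theta_0 = psi_0 = 1 and psi_j the MA(infinity) weights, this gives
  gamma(k) - sum_i phi_i gamma(k-i) = c_k,
  c_k = sigma^2 * sum_{j=k..q} theta_j psi_{j-k}   (c_k = 0 for k > q),
using gamma(-m) = gamma(m).
Pure AR (q = 0): c_0 = sigma^2 = 1, c_k = 0 for k >= 1.
Equations for k = 0, 1, 2 (AR order 2, c_2 = 0):
  (E0) gamma(0) = phi_1 gamma(1) + phi_2 gamma(2) + c_0
  (E1) gamma(1) = phi_1 gamma(0) + phi_2 gamma(1) + c_1
  (E2) gamma(2) = phi_1 gamma(1) + phi_2 gamma(0)
From (E1): gamma(1) = A gamma(0) + B with
  A = phi_1 / (1 - phi_2) = 0.183 / 0.542 = 0.337638,   B = c_1 / (1 - phi_2) = 0 / 0.542 = 0.
Insert (E2) into (E0): gamma(0) (1 - phi_2^2) = phi_1 (1 + phi_2) gamma(1) + c_0.
  phi_1 (1 + phi_2) = (0.183)(1.458) = 0.266814,   1 - phi_2^2 = 0.790236.
Replace gamma(1) by A gamma(0) + B and collect gamma(0):
  gamma(0) [0.790236 - (0.266814)(0.337638)] = c_0 = 1
  gamma(0) * 0.700149 = 1
  gamma(0) = 1 / 0.700149 = 1.428267.
Therefore gamma(0) = 1.4283 (to 4 decimal places).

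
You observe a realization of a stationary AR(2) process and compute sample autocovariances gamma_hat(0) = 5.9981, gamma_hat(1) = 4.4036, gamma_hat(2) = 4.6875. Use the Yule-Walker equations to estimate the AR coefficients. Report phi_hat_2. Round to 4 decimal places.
\hat\phi_{2} = 0.5260

The Yule-Walker equations for an AR(p) process read, in matrix form,
  Gamma_p phi = r_p,   with   (Gamma_p)_{ij} = gamma(|i - j|),
                       (r_p)_i = gamma(i),   i,j = 1..p.
Substitute the sample gammas (Toeplitz matrix and right-hand side of size 2):
  Gamma_p = [[5.9981, 4.4036], [4.4036, 5.9981]]
  r_p     = [4.4036, 4.6875]
Written out:
  5.9981 phi_1 + 4.4036 phi_2 = 4.4036
  4.4036 phi_1 + 5.9981 phi_2 = 4.6875
Solve by Cramer's rule:
  det = gamma(0)^2 - gamma(1)^2 = (5.9981)^2 - (4.4036)^2 = 35.97720361 - 19.39169296 = 16.58551065
  phi_hat_1 = [gamma(1) gamma(0) - gamma(1) gamma(2)] / det = [(4.4036)(5.9981) - (4.4036)(4.6875)] / 16.58551065 = 5.77135816 / 16.58551065 = 0.348
  phi_hat_2 = [gamma(0) gamma(2) - gamma(1)^2] / det = [(5.9981)(4.6875) - (4.4036)^2] / 16.58551065 = 8.72440079 / 16.58551065 = 0.526
So phi_hat = [0.3480, 0.5260].
Therefore phi_hat_2 = 0.5260.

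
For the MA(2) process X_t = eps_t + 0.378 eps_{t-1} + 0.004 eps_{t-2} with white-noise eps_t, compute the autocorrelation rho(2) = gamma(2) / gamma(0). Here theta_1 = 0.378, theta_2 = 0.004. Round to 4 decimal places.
\rho(2) = 0.0035

For an MA(q) process with theta_0 = 1, the autocovariance is
  gamma(k) = sigma^2 * sum_{i=0..q-k} theta_i * theta_{i+k},
and rho(k) = gamma(k) / gamma(0). Sigma^2 cancels.
  numerator   = (1)*(0.004) = 0.004.
  denominator = (1)^2 + (0.378)^2 + (0.004)^2 = 1.1429.
  rho(2) = 0.004 / 1.1429 = 0.0035.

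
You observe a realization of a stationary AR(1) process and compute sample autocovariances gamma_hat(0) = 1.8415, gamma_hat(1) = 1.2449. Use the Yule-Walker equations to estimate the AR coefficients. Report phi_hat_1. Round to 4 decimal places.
\hat\phi_{1} = 0.6760

The Yule-Walker equations for an AR(p) process read, in matrix form,
  Gamma_p phi = r_p,   with   (Gamma_p)_{ij} = gamma(|i - j|),
                       (r_p)_i = gamma(i),   i,j = 1..p.
Substitute the sample gammas (Toeplitz matrix and right-hand side of size 1):
  Gamma_p = [[1.8415]]
  r_p     = [1.2449]
With p = 1 this is the single equation gamma(0) phi_1 = gamma(1):
  phi_hat_1 = gamma(1) / gamma(0) = 1.2449 / 1.8415 = 0.6760.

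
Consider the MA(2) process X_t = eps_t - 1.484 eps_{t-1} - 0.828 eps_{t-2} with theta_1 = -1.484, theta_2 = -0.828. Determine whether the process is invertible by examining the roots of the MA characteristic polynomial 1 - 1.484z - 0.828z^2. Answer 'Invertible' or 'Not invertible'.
\text{Not invertible}

The MA(q) characteristic polynomial is P(z) = 1 - 1.484z - 0.828z^2.
Invertibility requires all roots to lie outside the unit circle, i.e. |z| > 1 for every root.
Set 1 + (-1.484) z + (-0.828) z^2 = 0, i.e. a z^2 + b z + c = 0 with a = -0.828, b = -1.484, c = 1.
Discriminant D = b^2 - 4ac = (-1.484)^2 - 4*(-0.828)*1 = 2.202256 - (-3.312) = 5.514256.
D >= 0, so the roots are real: z = (-b +/- sqrt(D)) / (2a) = (1.484 +/- 2.348245) / (-1.656).
  z_1 = (1.484 + 2.348245) / (-1.656) = -2.3142,   |z_1| = 2.3142.
  z_2 = (1.484 - 2.348245) / (-1.656) = 0.5219,   |z_2| = 0.5219.
Moduli of all roots: 2.3142, 0.5219.
All moduli strictly greater than 1? No.
Verdict: Not invertible.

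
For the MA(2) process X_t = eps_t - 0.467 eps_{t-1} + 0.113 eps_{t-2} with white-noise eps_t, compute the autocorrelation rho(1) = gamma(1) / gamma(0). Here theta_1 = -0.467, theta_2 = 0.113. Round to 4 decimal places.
\rho(1) = -0.4223

For an MA(q) process with theta_0 = 1, the autocovariance is
  gamma(k) = sigma^2 * sum_{i=0..q-k} theta_i * theta_{i+k},
and rho(k) = gamma(k) / gamma(0). Sigma^2 cancels.
  numerator   = (1)*(-0.467) + (-0.467)*(0.113) = -0.519771.
  denominator = (1)^2 + (-0.467)^2 + (0.113)^2 = 1.230858.
  rho(1) = -0.519771 / 1.230858 = -0.4223.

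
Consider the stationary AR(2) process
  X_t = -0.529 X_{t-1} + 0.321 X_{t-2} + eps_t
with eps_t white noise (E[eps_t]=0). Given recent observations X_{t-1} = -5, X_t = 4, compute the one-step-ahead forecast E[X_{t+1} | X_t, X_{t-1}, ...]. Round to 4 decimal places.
E[X_{t+1} \mid \mathcal F_t] = -3.7210

For an AR(p) model X_t = c + sum_i phi_i X_{t-i} + eps_t, the
one-step-ahead conditional mean is
  E[X_{t+1} | X_t, ...] = c + sum_i phi_i X_{t+1-i}.
Substitute known values:
  E[X_{t+1} | ...] = (-0.529) * (4) + (0.321) * (-5)
                   = -3.7210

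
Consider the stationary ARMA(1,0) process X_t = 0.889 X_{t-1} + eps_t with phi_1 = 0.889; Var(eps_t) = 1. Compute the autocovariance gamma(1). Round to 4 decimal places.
\gamma(1) = 4.2398

Multiply the model equation by X_{t-k} and take expectations. With theta_0 = psi_0 = 1 and psi_j the MA(infinity) weights, this gives
  gamma(k) - sum_i phi_i gamma(k-i) = c_k,
  c_k = sigma^2 * sum_{j=k..q} theta_j psi_{j-k}   (c_k = 0 for k > q),
using gamma(-m) = gamma(m).
Pure AR (q = 0): c_0 = sigma^2 = 1, c_k = 0 for k >= 1.
Equations for k = 0 and k = 1 (AR order 1):
  gamma(0) = phi_1 gamma(1) + c_0
  gamma(1) = phi_1 gamma(0) + c_1
Substituting the second into the first: gamma(0) (1 - phi_1^2) = c_0 + phi_1 c_1, so
  gamma(0) = c_0 / (1 - phi_1^2) = 1 / (1 - (0.889)^2) = 1 / 0.209679 = 4.769195.
  gamma(1) = phi_1 gamma(0) = (0.889)(4.769195) = 4.239814.
Therefore gamma(1) = 4.2398 (to 4 decimal places).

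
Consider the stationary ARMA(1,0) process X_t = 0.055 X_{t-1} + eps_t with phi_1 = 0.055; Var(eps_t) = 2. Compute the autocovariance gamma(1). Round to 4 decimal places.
\gamma(1) = 0.1103

Multiply the model equation by X_{t-k} and take expectations. With theta_0 = psi_0 = 1 and psi_j the MA(infinity) weights, this gives
  gamma(k) - sum_i phi_i gamma(k-i) = c_k,
  c_k = sigma^2 * sum_{j=k..q} theta_j psi_{j-k}   (c_k = 0 for k > q),
using gamma(-m) = gamma(m).
Pure AR (q = 0): c_0 = sigma^2 = 2, c_k = 0 for k >= 1.
Equations for k = 0 and k = 1 (AR order 1):
  gamma(0) = phi_1 gamma(1) + c_0
  gamma(1) = phi_1 gamma(0) + c_1
Substituting the second into the first: gamma(0) (1 - phi_1^2) = c_0 + phi_1 c_1, so
  gamma(0) = c_0 / (1 - phi_1^2) = 2 / (1 - (0.055)^2) = 2 / 0.996975 = 2.006068.
  gamma(1) = phi_1 gamma(0) = (0.055)(2.006068) = 0.110334.
Therefore gamma(1) = 0.1103 (to 4 decimal places).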